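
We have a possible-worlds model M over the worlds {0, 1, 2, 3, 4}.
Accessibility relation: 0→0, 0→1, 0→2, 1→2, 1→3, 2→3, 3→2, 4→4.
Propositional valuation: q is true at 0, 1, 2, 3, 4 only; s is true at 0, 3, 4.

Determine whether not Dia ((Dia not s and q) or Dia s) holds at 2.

Recall that Dia ψ holds at a world iff ψ holds at some accessible world.
At 2: Dia ((Dia not s and q) or Dia s) is true, so not Dia ((Dia not s and q) or Dia s) is false.
  At 2: Dia ((Dia not s and q) or Dia s) requires (Dia not s and q) or Dia s at some successor in {3}.
    (Dia not s and q) or Dia s holds at 3, so Dia ((Dia not s and q) or Dia s) is true at 2.
      At 3: Dia not s and q is true, Dia s is false, so (Dia not s and q) or Dia s is true.

No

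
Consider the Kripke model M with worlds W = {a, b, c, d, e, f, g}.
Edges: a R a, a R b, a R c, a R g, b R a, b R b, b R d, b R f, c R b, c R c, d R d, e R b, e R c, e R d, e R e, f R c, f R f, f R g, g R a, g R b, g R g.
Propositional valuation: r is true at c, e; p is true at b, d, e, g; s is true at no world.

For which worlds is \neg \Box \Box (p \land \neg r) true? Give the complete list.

Recall that \Box ψ holds at a world iff ψ holds at every accessible world, and \Diamond ψ holds iff ψ holds at some accessible world.
Let φ = \neg \Box \Box (p \land \neg r). Evaluate φ at each world:
  a (successors {a, b, c, g}): φ is true.
  b (successors {a, b, d, f}): φ is true.
  c (successors {b, c}): φ is true.
  d (successors {d}): φ is false.
  e (successors {b, c, d, e}): φ is true.
  f (successors {c, f, g}): φ is true.
  g (successors {a, b, g}): φ is true.
For instance, at e:
  At e: \Box \Box (p \land \neg r) is false, so \neg \Box \Box (p \land \neg r) is true.
    At e: \Box \Box (p \land \neg r) requires \Box (p \land \neg r) at every successor {b, c, d, e}.
      \Box (p \land \neg r) fails at b, so \Box \Box (p \land \neg r) is false at e.
Satisfying worlds: {a, b, c, e, f, g}

a, b, c, e, f, g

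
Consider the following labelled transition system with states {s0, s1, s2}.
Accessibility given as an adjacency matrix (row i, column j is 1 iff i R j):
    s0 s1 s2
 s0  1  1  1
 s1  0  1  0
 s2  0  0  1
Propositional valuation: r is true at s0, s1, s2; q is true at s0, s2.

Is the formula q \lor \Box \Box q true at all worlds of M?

No

Let φ = q \lor \Box \Box q. Evaluate φ at each world:
  s0 (successors {s0, s1, s2}): φ is true.
  s1 (successors {s1}): φ is false.
  s2 (successors {s2}): φ is true.
Detail at s1 (counterexample):
  At s1: q is false, \Box \Box q is false, so q \lor \Box \Box q is false.
    At s1: \Box \Box q requires \Box q at every successor {s1}.
      \Box q fails at s1, so \Box \Box q is false at s1.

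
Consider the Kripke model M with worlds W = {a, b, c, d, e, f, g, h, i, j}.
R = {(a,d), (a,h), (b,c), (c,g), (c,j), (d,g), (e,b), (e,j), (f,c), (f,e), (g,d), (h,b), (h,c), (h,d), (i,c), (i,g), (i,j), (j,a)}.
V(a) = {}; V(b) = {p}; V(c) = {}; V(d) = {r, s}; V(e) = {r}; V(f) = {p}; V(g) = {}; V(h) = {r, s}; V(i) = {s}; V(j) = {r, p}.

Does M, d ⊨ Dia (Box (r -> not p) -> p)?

Recall that Box ψ holds at a world iff ψ holds at every accessible world, and Dia ψ holds iff ψ holds at some accessible world.
At d: Dia (Box (r -> not p) -> p) requires Box (r -> not p) -> p at some successor in {g}.
  At g: Box (r -> not p) -> p is false.
So Dia (Box (r -> not p) -> p) is false at d.

No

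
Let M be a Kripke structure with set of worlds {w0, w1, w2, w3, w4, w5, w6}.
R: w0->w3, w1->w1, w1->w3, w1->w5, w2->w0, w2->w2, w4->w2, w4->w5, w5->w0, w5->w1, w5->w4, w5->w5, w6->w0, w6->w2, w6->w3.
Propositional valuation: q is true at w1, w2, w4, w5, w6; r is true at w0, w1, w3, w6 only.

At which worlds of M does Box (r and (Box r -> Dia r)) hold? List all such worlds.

Let φ = Box (r and (Box r -> Dia r)). Evaluate φ at each world:
  w0 (successors {w3}): φ is false.
  w1 (successors {w1, w3, w5}): φ is false.
  w2 (successors {w0, w2}): φ is false.
  w3 (successors ∅): φ is true.
  w4 (successors {w2, w5}): φ is false.
  w5 (successors {w0, w1, w4, w5}): φ is false.
  w6 (successors {w0, w2, w3}): φ is false.
For instance, at w1:
  At w1: Box (r and (Box r -> Dia r)) requires r and (Box r -> Dia r) at every successor {w1, w3, w5}.
    r and (Box r -> Dia r) fails at w3, so Box (r and (Box r -> Dia r)) is false at w1.
      At w3: r is true, Box r -> Dia r is false, so r and (Box r -> Dia r) is false.
Satisfying worlds: {w3}

w3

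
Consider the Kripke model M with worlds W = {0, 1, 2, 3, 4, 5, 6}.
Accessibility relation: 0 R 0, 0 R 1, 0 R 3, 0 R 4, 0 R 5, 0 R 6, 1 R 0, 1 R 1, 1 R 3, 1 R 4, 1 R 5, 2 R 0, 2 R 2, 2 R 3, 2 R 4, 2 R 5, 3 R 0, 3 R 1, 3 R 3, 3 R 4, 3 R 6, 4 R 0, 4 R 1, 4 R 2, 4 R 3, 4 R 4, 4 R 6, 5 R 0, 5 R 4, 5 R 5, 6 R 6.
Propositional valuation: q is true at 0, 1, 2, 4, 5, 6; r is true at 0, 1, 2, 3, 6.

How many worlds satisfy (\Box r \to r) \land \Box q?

2

Let φ = (\Box r \to r) \land \Box q. Evaluate φ at each world:
  0 (successors {0, 1, 3, 4, 5, 6}): φ is false.
  1 (successors {0, 1, 3, 4, 5}): φ is false.
  2 (successors {0, 2, 3, 4, 5}): φ is false.
  3 (successors {0, 1, 3, 4, 6}): φ is false.
  4 (successors {0, 1, 2, 3, 4, 6}): φ is false.
  5 (successors {0, 4, 5}): φ is true.
  6 (successors {6}): φ is true.
For instance, at 5:
  At 5: \Box r \to r is true, \Box q is true, so (\Box r \to r) \land \Box q is true.
    At 5: \Box r is false, r is false, so \Box r \to r is true.
      At 5: \Box r requires r at every successor {0, 4, 5}.
        r fails at 4, so \Box r is false at 5.
    At 5: \Box q requires q at every successor {0, 4, 5}.
      At 0: q is true.
      At 4: q is true.
      At 5: q is true.
    So \Box q is true at 5.
Satisfying worlds: {5, 6}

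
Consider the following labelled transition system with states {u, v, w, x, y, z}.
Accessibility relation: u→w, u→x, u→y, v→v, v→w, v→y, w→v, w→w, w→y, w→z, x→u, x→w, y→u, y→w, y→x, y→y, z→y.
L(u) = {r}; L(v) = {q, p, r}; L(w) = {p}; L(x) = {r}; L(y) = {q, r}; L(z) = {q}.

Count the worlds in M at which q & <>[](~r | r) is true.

Recall that []ψ holds at a world iff ψ holds at every accessible world, and <>ψ holds iff ψ holds at some accessible world.
Let φ = q & <>[](~r | r). Evaluate φ at each world:
  u (successors {w, x, y}): φ is false.
  v (successors {v, w, y}): φ is true.
  w (successors {v, w, y, z}): φ is false.
  x (successors {u, w}): φ is false.
  y (successors {u, w, x, y}): φ is true.
  z (successors {y}): φ is true.
For instance, at u:
  At u: q is false, <>[](~r | r) is true, so q & <>[](~r | r) is false.
    At u: <>[](~r | r) requires [](~r | r) at some successor in {w, x, y}.
      [](~r | r) holds at w, so <>[](~r | r) is true at u.
Satisfying worlds: {v, y, z}

3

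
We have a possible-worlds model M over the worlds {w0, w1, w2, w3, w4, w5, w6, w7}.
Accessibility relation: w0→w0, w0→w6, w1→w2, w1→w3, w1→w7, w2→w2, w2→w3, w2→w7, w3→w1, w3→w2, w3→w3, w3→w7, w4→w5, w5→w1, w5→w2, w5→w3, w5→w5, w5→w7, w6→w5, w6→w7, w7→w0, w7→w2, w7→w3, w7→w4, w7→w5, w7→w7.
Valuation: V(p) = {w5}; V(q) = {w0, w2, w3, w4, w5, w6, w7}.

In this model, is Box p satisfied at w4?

Yes

At w4: Box p requires p at every successor {w5}.
  At w5: p is true.
So Box p is true at w4.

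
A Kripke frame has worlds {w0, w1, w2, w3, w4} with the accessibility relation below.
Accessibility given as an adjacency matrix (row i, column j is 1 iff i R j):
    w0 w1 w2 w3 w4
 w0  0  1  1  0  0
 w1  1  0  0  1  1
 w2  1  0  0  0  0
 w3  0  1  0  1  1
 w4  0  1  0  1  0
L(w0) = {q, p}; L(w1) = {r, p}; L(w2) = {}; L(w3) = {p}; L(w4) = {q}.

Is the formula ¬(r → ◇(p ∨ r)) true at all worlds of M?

Let φ = ¬(r → ◇(p ∨ r)). Evaluate φ at each world:
  w0 (successors {w1, w2}): φ is false.
  w1 (successors {w0, w3, w4}): φ is false.
  w2 (successors {w0}): φ is false.
  w3 (successors {w1, w3, w4}): φ is false.
  w4 (successors {w1, w3}): φ is false.
Detail at w0 (counterexample):
  At w0: r → ◇(p ∨ r) is true, so ¬(r → ◇(p ∨ r)) is false.
    At w0: r is false, ◇(p ∨ r) is true, so r → ◇(p ∨ r) is true.
      At w0: ◇(p ∨ r) requires p ∨ r at some successor in {w1, w2}.
        p ∨ r holds at w1, so ◇(p ∨ r) is true at w0.

No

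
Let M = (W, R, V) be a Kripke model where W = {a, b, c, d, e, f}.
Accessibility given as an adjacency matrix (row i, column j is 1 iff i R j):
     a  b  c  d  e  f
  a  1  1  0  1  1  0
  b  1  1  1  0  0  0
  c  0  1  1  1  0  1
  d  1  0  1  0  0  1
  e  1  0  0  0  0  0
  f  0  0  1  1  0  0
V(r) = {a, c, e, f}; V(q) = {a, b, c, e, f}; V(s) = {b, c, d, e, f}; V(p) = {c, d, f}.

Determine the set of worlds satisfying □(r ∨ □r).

d, e, f

Let φ = □(r ∨ □r). Evaluate φ at each world:
  a (successors {a, b, d, e}): φ is false.
  b (successors {a, b, c}): φ is false.
  c (successors {b, c, d, f}): φ is false.
  d (successors {a, c, f}): φ is true.
  e (successors {a}): φ is true.
  f (successors {c, d}): φ is true.
For instance, at e:
  At e: □(r ∨ □r) requires r ∨ □r at every successor {a}.
      At a: r is true, □r is false, so r ∨ □r is true.
  So □(r ∨ □r) is true at e.
Satisfying worlds: {d, e, f}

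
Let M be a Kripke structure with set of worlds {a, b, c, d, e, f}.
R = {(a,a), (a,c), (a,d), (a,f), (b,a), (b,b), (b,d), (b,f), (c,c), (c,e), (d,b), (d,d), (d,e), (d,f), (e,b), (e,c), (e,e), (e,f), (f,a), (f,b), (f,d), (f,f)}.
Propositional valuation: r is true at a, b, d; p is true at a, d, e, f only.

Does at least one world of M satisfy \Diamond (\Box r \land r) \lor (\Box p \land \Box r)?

Let φ = \Diamond (\Box r \land r) \lor (\Box p \land \Box r). Evaluate φ at each world:
  a (successors {a, c, d, f}): φ is false.
  b (successors {a, b, d, f}): φ is false.
  c (successors {c, e}): φ is false.
  d (successors {b, d, e, f}): φ is false.
  e (successors {b, c, e, f}): φ is false.
  f (successors {a, b, d, f}): φ is false.
For instance, at b:
  At b: \Diamond (\Box r \land r) is false, \Box p \land \Box r is false, so \Diamond (\Box r \land r) \lor (\Box p \land \Box r) is false.
    At b: \Diamond (\Box r \land r) requires \Box r \land r at some successor in {a, b, d, f}.
      At a: \Box r \land r is false.
      At b: \Box r \land r is false.
      At d: \Box r \land r is false.
      At f: \Box r \land r is false.
    So \Diamond (\Box r \land r) is false at b.
    At b: \Box p is false, \Box r is false, so \Box p \land \Box r is false.
      At b: \Box p requires p at every successor {a, b, d, f}.
        p fails at b, so \Box p is false at b.
      At b: \Box r requires r at every successor {a, b, d, f}.
        r fails at f, so \Box r is false at b.

No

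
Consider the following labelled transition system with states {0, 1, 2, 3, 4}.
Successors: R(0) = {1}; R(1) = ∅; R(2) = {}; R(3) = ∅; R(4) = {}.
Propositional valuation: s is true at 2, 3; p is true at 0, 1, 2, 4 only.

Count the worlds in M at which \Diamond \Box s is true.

Recall that \Box ψ holds at a world iff ψ holds at every accessible world, and \Diamond ψ holds iff ψ holds at some accessible world.
Let φ = \Diamond \Box s. Evaluate φ at each world:
  0 (successors {1}): φ is true.
  1 (successors ∅): φ is false.
  2 (successors ∅): φ is false.
  3 (successors ∅): φ is false.
  4 (successors ∅): φ is false.
For instance, at 0:
  At 0: \Diamond \Box s requires \Box s at some successor in {1}.
    \Box s holds at 1, so \Diamond \Box s is true at 0.
      At 1: no accessible worlds, so \Box s holds vacuously.
Satisfying worlds: {0}

1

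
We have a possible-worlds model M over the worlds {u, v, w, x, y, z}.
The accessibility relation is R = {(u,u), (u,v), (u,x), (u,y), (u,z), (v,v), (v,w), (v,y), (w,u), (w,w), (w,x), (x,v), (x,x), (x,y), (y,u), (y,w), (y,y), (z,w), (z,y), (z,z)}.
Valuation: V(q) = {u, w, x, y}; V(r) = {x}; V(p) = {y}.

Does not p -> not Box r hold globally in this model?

Yes

Let φ = not p -> not Box r. Evaluate φ at each world:
  u (successors {u, v, x, y, z}): φ is true.
  v (successors {v, w, y}): φ is true.
  w (successors {u, w, x}): φ is true.
  x (successors {v, x, y}): φ is true.
  y (successors {u, w, y}): φ is true.
  z (successors {w, y, z}): φ is true.
For instance, at x:
  At x: not p is true, not Box r is true, so not p -> not Box r is true.
    At x: Box r is false, so not Box r is true.
      At x: Box r requires r at every successor {v, x, y}.
        r fails at v, so Box r is false at x.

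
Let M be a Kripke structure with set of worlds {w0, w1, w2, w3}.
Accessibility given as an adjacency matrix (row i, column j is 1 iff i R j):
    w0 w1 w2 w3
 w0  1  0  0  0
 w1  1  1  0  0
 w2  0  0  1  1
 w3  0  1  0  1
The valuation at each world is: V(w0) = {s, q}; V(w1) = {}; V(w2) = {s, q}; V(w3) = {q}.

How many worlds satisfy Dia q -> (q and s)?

2

Recall that Dia ψ holds at a world iff ψ holds at some accessible world.
Let φ = Dia q -> (q and s). Evaluate φ at each world:
  w0 (successors {w0}): φ is true.
  w1 (successors {w0, w1}): φ is false.
  w2 (successors {w2, w3}): φ is true.
  w3 (successors {w1, w3}): φ is false.
For instance, at w1:
  At w1: Dia q is true, q and s is false, so Dia q -> (q and s) is false.
    At w1: Dia q requires q at some successor in {w0, w1}.
      q holds at w0, so Dia q is true at w1.
Satisfying worlds: {w0, w2}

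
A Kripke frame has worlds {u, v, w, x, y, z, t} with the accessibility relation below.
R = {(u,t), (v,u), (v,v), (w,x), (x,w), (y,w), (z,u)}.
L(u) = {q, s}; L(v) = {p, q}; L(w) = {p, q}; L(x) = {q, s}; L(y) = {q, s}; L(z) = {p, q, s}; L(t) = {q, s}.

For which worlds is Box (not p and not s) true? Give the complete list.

Recall that Box ψ holds at a world iff ψ holds at every accessible world, and Dia ψ holds iff ψ holds at some accessible world.
Let φ = Box (not p and not s). Evaluate φ at each world:
  u (successors {t}): φ is false.
  v (successors {u, v}): φ is false.
  w (successors {x}): φ is false.
  x (successors {w}): φ is false.
  y (successors {w}): φ is false.
  z (successors {u}): φ is false.
  t (successors ∅): φ is true.
For instance, at w:
  At w: Box (not p and not s) requires not p and not s at every successor {x}.
    not p and not s fails at x, so Box (not p and not s) is false at w.
Satisfying worlds: {t}

t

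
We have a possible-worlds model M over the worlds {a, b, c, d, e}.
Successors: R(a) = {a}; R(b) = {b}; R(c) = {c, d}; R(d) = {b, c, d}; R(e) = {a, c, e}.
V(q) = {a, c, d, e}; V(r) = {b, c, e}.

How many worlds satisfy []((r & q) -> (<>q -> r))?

Let φ = []((r & q) -> (<>q -> r)). Evaluate φ at each world:
  a (successors {a}): φ is true.
  b (successors {b}): φ is true.
  c (successors {c, d}): φ is true.
  d (successors {b, c, d}): φ is true.
  e (successors {a, c, e}): φ is true.
For instance, at b:
  At b: []((r & q) -> (<>q -> r)) requires (r & q) -> (<>q -> r) at every successor {b}.
      At b: r & q is false, <>q -> r is true, so (r & q) -> (<>q -> r) is true.
  So []((r & q) -> (<>q -> r)) is true at b.
Satisfying worlds: {a, b, c, d, e}

5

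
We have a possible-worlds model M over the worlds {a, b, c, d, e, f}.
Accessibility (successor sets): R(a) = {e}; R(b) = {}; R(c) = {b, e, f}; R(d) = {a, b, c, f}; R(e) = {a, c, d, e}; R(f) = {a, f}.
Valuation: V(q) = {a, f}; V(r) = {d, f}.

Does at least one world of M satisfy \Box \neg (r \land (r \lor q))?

Yes

Recall that \Box ψ holds at a world iff ψ holds at every accessible world, and \Diamond ψ holds iff ψ holds at some accessible world.
Let φ = \Box \neg (r \land (r \lor q)). Evaluate φ at each world:
  a (successors {e}): φ is true.
  b (successors ∅): φ is true.
  c (successors {b, e, f}): φ is false.
  d (successors {a, b, c, f}): φ is false.
  e (successors {a, c, d, e}): φ is false.
  f (successors {a, f}): φ is false.
Detail at a (witness):
  At a: \Box \neg (r \land (r \lor q)) requires \neg (r \land (r \lor q)) at every successor {e}.
    At e: \neg (r \land (r \lor q)) is true.
  So \Box \neg (r \land (r \lor q)) is true at a.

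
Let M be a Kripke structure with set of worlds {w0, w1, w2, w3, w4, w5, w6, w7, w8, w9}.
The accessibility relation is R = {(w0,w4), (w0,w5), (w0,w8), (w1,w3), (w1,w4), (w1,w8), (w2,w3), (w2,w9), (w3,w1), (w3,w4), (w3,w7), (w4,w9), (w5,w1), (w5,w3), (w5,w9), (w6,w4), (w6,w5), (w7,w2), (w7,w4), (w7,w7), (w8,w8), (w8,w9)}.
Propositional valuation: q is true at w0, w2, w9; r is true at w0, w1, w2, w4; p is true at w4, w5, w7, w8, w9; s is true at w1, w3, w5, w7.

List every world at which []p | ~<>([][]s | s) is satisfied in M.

w0, w4, w6, w8, w9

Let φ = []p | ~<>([][]s | s). Evaluate φ at each world:
  w0 (successors {w4, w5, w8}): φ is true.
  w1 (successors {w3, w4, w8}): φ is false.
  w2 (successors {w3, w9}): φ is false.
  w3 (successors {w1, w4, w7}): φ is false.
  w4 (successors {w9}): φ is true.
  w5 (successors {w1, w3, w9}): φ is false.
  w6 (successors {w4, w5}): φ is true.
  w7 (successors {w2, w4, w7}): φ is false.
  w8 (successors {w8, w9}): φ is true.
  w9 (successors ∅): φ is true.
For instance, at w5:
  At w5: []p is false, ~<>([][]s | s) is false, so []p | ~<>([][]s | s) is false.
    At w5: []p requires p at every successor {w1, w3, w9}.
      p fails at w1, so []p is false at w5.
    At w5: <>([][]s | s) is true, so ~<>([][]s | s) is false.
      At w5: <>([][]s | s) requires [][]s | s at some successor in {w1, w3, w9}.
        [][]s | s holds at w1, so <>([][]s | s) is true at w5.
Satisfying worlds: {w0, w4, w6, w8, w9}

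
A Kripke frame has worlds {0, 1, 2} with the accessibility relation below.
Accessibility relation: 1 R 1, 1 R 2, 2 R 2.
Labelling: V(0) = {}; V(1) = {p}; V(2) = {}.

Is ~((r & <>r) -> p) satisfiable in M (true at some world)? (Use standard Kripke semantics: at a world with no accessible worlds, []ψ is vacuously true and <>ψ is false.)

Let φ = ~((r & <>r) -> p). Evaluate φ at each world:
  0 (successors ∅): φ is false.
  1 (successors {1, 2}): φ is false.
  2 (successors {2}): φ is false.
For instance, at 2:
  At 2: (r & <>r) -> p is true, so ~((r & <>r) -> p) is false.
    At 2: r & <>r is false, p is false, so (r & <>r) -> p is true.
      At 2: r is false, <>r is false, so r & <>r is false.

No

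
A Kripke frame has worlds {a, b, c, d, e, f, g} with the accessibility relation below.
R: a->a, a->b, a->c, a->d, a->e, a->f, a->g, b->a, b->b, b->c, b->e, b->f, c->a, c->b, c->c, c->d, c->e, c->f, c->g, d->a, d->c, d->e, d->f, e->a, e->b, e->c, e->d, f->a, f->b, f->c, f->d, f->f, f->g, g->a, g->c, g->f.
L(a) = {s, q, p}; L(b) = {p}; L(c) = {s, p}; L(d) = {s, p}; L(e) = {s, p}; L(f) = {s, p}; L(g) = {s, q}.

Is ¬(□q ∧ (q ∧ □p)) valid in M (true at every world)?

Let φ = ¬(□q ∧ (q ∧ □p)). Evaluate φ at each world:
  a (successors {a, b, c, d, e, f, g}): φ is true.
  b (successors {a, b, c, e, f}): φ is true.
  c (successors {a, b, c, d, e, f, g}): φ is true.
  d (successors {a, c, e, f}): φ is true.
  e (successors {a, b, c, d}): φ is true.
  f (successors {a, b, c, d, f, g}): φ is true.
  g (successors {a, c, f}): φ is true.
For instance, at d:
  At d: □q ∧ (q ∧ □p) is false, so ¬(□q ∧ (q ∧ □p)) is true.
    At d: □q is false, q ∧ □p is false, so □q ∧ (q ∧ □p) is false.
      At d: □q requires q at every successor {a, c, e, f}.
        q fails at c, so □q is false at d.
      At d: q is false, □p is true, so q ∧ □p is false.

Yes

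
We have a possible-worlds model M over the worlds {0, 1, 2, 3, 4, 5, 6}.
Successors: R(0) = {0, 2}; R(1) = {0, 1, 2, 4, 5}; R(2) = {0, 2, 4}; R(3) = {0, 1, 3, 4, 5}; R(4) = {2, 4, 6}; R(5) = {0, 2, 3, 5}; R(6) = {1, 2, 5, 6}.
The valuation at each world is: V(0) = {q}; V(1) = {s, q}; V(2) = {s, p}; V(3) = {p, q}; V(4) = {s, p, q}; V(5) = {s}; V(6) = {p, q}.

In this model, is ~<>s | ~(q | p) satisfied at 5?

Yes

At 5: ~<>s is false, ~(q | p) is true, so ~<>s | ~(q | p) is true.
  At 5: <>s is true, so ~<>s is false.
    At 5: <>s requires s at some successor in {0, 2, 3, 5}.
      s holds at 2, so <>s is true at 5.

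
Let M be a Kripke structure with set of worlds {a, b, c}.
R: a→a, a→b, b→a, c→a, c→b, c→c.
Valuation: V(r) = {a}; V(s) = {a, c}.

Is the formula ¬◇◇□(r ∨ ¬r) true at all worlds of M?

No

Let φ = ¬◇◇□(r ∨ ¬r). Evaluate φ at each world:
  a (successors {a, b}): φ is false.
  b (successors {a}): φ is false.
  c (successors {a, b, c}): φ is false.
Detail at a (counterexample):
  At a: ◇◇□(r ∨ ¬r) is true, so ¬◇◇□(r ∨ ¬r) is false.
    At a: ◇◇□(r ∨ ¬r) requires ◇□(r ∨ ¬r) at some successor in {a, b}.
      ◇□(r ∨ ¬r) holds at a, so ◇◇□(r ∨ ¬r) is true at a.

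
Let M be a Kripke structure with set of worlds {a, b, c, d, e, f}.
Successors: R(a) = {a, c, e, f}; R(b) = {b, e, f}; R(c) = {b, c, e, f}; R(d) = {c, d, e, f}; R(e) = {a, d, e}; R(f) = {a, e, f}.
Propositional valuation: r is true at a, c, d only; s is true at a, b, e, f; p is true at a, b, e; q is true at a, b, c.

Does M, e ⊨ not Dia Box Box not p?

Yes

At e: Dia Box Box not p is false, so not Dia Box Box not p is true.
  At e: Dia Box Box not p requires Box Box not p at some successor in {a, d, e}.
    At a: Box Box not p is false.
    At d: Box Box not p is false.
    At e: Box Box not p is false.
  So Dia Box Box not p is false at e.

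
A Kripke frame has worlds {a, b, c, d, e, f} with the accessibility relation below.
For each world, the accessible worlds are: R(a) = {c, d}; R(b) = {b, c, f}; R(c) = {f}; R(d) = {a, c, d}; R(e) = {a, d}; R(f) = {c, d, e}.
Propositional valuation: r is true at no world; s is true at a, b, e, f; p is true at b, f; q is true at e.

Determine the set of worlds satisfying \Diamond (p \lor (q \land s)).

b, c, f

Let φ = \Diamond (p \lor (q \land s)). Evaluate φ at each world:
  a (successors {c, d}): φ is false.
  b (successors {b, c, f}): φ is true.
  c (successors {f}): φ is true.
  d (successors {a, c, d}): φ is false.
  e (successors {a, d}): φ is false.
  f (successors {c, d, e}): φ is true.
For instance, at e:
  At e: \Diamond (p \lor (q \land s)) requires p \lor (q \land s) at some successor in {a, d}.
    At a: p \lor (q \land s) is false.
    At d: p \lor (q \land s) is false.
  So \Diamond (p \lor (q \land s)) is false at e.
Satisfying worlds: {b, c, f}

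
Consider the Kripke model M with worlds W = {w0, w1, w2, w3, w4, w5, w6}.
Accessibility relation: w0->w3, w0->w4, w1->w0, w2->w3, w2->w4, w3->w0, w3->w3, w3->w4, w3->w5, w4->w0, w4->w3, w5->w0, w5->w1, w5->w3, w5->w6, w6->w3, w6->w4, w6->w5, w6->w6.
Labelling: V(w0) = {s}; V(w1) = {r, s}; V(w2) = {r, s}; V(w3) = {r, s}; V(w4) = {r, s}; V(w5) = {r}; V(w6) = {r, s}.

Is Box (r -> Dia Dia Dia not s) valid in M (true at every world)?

Yes

Recall that Box ψ holds at a world iff ψ holds at every accessible world, and Dia ψ holds iff ψ holds at some accessible world.
Let φ = Box (r -> Dia Dia Dia not s). Evaluate φ at each world:
  w0 (successors {w3, w4}): φ is true.
  w1 (successors {w0}): φ is true.
  w2 (successors {w3, w4}): φ is true.
  w3 (successors {w0, w3, w4, w5}): φ is true.
  w4 (successors {w0, w3}): φ is true.
  w5 (successors {w0, w1, w3, w6}): φ is true.
  w6 (successors {w3, w4, w5, w6}): φ is true.
For instance, at w0:
  At w0: Box (r -> Dia Dia Dia not s) requires r -> Dia Dia Dia not s at every successor {w3, w4}.
      At w3: r is true, Dia Dia Dia not s is true, so r -> Dia Dia Dia not s is true.
      At w4: r is true, Dia Dia Dia not s is true, so r -> Dia Dia Dia not s is true.
  So Box (r -> Dia Dia Dia not s) is true at w0.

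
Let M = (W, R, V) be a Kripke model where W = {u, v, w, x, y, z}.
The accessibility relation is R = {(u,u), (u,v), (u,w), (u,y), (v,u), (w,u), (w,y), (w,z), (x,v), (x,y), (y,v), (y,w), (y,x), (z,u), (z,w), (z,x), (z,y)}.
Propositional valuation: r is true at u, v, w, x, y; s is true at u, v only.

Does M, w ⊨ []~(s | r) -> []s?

At w: []~(s | r) is false, []s is false, so []~(s | r) -> []s is true.
  At w: []~(s | r) requires ~(s | r) at every successor {u, y, z}.
    ~(s | r) fails at u, so []~(s | r) is false at w.
  At w: []s requires s at every successor {u, y, z}.
    s fails at y, so []s is false at w.

Yes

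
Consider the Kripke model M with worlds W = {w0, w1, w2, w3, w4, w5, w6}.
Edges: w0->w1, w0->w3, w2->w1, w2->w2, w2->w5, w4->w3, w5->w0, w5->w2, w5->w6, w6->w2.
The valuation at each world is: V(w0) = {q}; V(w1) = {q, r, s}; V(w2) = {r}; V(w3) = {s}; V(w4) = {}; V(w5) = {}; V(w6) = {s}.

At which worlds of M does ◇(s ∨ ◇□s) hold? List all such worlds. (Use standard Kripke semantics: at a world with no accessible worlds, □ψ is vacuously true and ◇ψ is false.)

Let φ = ◇(s ∨ ◇□s). Evaluate φ at each world:
  w0 (successors {w1, w3}): φ is true.
  w1 (successors ∅): φ is false.
  w2 (successors {w1, w2, w5}): φ is true.
  w3 (successors ∅): φ is false.
  w4 (successors {w3}): φ is true.
  w5 (successors {w0, w2, w6}): φ is true.
  w6 (successors {w2}): φ is true.
For instance, at w5:
  At w5: ◇(s ∨ ◇□s) requires s ∨ ◇□s at some successor in {w0, w2, w6}.
    s ∨ ◇□s holds at w0, so ◇(s ∨ ◇□s) is true at w5.
      At w0: s is false, ◇□s is true, so s ∨ ◇□s is true.
Satisfying worlds: {w0, w2, w4, w5, w6}

w0, w2, w4, w5, w6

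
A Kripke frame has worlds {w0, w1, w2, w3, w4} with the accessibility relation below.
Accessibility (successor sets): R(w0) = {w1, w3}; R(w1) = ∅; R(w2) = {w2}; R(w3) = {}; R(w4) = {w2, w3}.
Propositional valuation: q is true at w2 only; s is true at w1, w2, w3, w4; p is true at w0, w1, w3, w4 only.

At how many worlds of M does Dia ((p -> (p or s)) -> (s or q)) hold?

Let φ = Dia ((p -> (p or s)) -> (s or q)). Evaluate φ at each world:
  w0 (successors {w1, w3}): φ is true.
  w1 (successors ∅): φ is false.
  w2 (successors {w2}): φ is true.
  w3 (successors ∅): φ is false.
  w4 (successors {w2, w3}): φ is true.
For instance, at w2:
  At w2: Dia ((p -> (p or s)) -> (s or q)) requires (p -> (p or s)) -> (s or q) at some successor in {w2}.
    (p -> (p or s)) -> (s or q) holds at w2, so Dia ((p -> (p or s)) -> (s or q)) is true at w2.
Satisfying worlds: {w0, w2, w4}

3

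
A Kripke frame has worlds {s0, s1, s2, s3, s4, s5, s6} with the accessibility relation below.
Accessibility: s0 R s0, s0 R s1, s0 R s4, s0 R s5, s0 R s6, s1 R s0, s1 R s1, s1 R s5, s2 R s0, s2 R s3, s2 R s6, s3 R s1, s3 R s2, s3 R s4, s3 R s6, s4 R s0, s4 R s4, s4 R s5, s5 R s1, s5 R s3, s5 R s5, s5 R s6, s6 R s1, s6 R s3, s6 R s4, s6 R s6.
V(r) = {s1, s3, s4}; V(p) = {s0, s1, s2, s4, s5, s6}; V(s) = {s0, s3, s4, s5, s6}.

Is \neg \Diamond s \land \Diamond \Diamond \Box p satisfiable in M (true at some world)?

No

Let φ = \neg \Diamond s \land \Diamond \Diamond \Box p. Evaluate φ at each world:
  s0 (successors {s0, s1, s4, s5, s6}): φ is false.
  s1 (successors {s0, s1, s5}): φ is false.
  s2 (successors {s0, s3, s6}): φ is false.
  s3 (successors {s1, s2, s4, s6}): φ is false.
  s4 (successors {s0, s4, s5}): φ is false.
  s5 (successors {s1, s3, s5, s6}): φ is false.
  s6 (successors {s1, s3, s4, s6}): φ is false.
For instance, at s6:
  At s6: \neg \Diamond s is false, \Diamond \Diamond \Box p is true, so \neg \Diamond s \land \Diamond \Diamond \Box p is false.
    At s6: \Diamond s is true, so \neg \Diamond s is false.
      At s6: \Diamond s requires s at some successor in {s1, s3, s4, s6}.
        s holds at s3, so \Diamond s is true at s6.
    At s6: \Diamond \Diamond \Box p requires \Diamond \Box p at some successor in {s1, s3, s4, s6}.
      \Diamond \Box p holds at s1, so \Diamond \Diamond \Box p is true at s6.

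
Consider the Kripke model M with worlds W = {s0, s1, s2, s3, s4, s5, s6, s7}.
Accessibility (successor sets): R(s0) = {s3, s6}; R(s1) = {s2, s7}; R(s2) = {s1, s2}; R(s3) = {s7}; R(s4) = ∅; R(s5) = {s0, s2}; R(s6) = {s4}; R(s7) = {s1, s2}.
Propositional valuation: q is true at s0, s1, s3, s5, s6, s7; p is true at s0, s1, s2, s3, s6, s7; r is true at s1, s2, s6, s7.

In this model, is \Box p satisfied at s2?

At s2: \Box p requires p at every successor {s1, s2}.
  At s1: p is true.
  At s2: p is true.
So \Box p is true at s2.

Yes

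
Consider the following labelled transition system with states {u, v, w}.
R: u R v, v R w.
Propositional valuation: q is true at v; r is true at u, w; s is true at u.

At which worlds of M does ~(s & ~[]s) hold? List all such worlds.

Let φ = ~(s & ~[]s). Evaluate φ at each world:
  u (successors {v}): φ is false.
  v (successors {w}): φ is true.
  w (successors ∅): φ is true.
For instance, at u:
  At u: s & ~[]s is true, so ~(s & ~[]s) is false.
    At u: s is true, ~[]s is true, so s & ~[]s is true.
      At u: []s is false, so ~[]s is true.
Satisfying worlds: {v, w}

v, w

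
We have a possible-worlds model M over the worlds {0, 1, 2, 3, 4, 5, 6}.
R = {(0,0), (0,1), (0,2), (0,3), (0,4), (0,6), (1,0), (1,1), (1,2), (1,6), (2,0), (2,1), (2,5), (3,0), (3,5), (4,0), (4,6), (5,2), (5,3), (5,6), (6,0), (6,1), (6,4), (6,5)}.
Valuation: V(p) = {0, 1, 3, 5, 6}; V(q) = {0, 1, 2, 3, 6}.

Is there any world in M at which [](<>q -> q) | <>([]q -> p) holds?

Let φ = [](<>q -> q) | <>([]q -> p). Evaluate φ at each world:
  0 (successors {0, 1, 2, 3, 4, 6}): φ is true.
  1 (successors {0, 1, 2, 6}): φ is true.
  2 (successors {0, 1, 5}): φ is true.
  3 (successors {0, 5}): φ is true.
  4 (successors {0, 6}): φ is true.
  5 (successors {2, 3, 6}): φ is true.
  6 (successors {0, 1, 4, 5}): φ is true.
Detail at 0 (witness):
  At 0: [](<>q -> q) is false, <>([]q -> p) is true, so [](<>q -> q) | <>([]q -> p) is true.
    At 0: [](<>q -> q) requires <>q -> q at every successor {0, 1, 2, 3, 4, 6}.
      <>q -> q fails at 4, so [](<>q -> q) is false at 0.
    At 0: <>([]q -> p) requires []q -> p at some successor in {0, 1, 2, 3, 4, 6}.
      []q -> p holds at 0, so <>([]q -> p) is true at 0.

Yes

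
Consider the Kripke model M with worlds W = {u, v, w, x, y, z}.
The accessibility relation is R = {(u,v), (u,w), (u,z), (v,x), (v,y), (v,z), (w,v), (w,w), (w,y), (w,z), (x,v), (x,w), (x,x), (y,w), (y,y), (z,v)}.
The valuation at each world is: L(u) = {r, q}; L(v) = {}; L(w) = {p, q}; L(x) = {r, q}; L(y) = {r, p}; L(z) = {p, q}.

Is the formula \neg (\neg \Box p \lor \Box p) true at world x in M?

No

At x: \neg \Box p \lor \Box p is true, so \neg (\neg \Box p \lor \Box p) is false.
  At x: \neg \Box p is true, \Box p is false, so \neg \Box p \lor \Box p is true.
    At x: \Box p is false, so \neg \Box p is true.
      At x: \Box p requires p at every successor {v, w, x}.
        p fails at v, so \Box p is false at x.
    At x: \Box p requires p at every successor {v, w, x}.
      p fails at v, so \Box p is false at x.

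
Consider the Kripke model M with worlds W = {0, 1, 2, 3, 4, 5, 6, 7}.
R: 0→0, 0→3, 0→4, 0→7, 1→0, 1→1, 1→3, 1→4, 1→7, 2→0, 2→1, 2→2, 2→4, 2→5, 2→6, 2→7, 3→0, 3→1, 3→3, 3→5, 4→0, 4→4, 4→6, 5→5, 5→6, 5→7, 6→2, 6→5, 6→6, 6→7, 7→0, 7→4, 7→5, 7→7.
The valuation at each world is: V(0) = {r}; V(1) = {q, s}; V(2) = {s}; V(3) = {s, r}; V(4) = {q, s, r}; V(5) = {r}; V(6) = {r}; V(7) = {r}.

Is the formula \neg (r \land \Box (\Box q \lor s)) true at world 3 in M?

At 3: r \land \Box (\Box q \lor s) is false, so \neg (r \land \Box (\Box q \lor s)) is true.
  At 3: r is true, \Box (\Box q \lor s) is false, so r \land \Box (\Box q \lor s) is false.
    At 3: \Box (\Box q \lor s) requires \Box q \lor s at every successor {0, 1, 3, 5}.
      \Box q \lor s fails at 0, so \Box (\Box q \lor s) is false at 3.

Yes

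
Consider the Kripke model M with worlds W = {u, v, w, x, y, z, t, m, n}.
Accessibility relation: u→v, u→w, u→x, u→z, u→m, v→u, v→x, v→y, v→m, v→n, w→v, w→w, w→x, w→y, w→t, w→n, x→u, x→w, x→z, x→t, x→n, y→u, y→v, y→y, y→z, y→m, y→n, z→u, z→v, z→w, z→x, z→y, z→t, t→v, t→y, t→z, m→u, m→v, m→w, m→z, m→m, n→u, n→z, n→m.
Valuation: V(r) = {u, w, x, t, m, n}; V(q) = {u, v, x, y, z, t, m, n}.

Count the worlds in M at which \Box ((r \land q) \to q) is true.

9

Let φ = \Box ((r \land q) \to q). Evaluate φ at each world:
  u (successors {v, w, x, z, m}): φ is true.
  v (successors {u, x, y, m, n}): φ is true.
  w (successors {v, w, x, y, t, n}): φ is true.
  x (successors {u, w, z, t, n}): φ is true.
  y (successors {u, v, y, z, m, n}): φ is true.
  z (successors {u, v, w, x, y, t}): φ is true.
  t (successors {v, y, z}): φ is true.
  m (successors {u, v, w, z, m}): φ is true.
  n (successors {u, z, m}): φ is true.
For instance, at z:
  At z: \Box ((r \land q) \to q) requires (r \land q) \to q at every successor {u, v, w, x, y, t}.
    At u: (r \land q) \to q is true.
    At v: (r \land q) \to q is true.
    At w: (r \land q) \to q is true.
    At x: (r \land q) \to q is true.
    At y: (r \land q) \to q is true.
    At t: (r \land q) \to q is true.
  So \Box ((r \land q) \to q) is true at z.
Satisfying worlds: {u, v, w, x, y, z, t, m, n}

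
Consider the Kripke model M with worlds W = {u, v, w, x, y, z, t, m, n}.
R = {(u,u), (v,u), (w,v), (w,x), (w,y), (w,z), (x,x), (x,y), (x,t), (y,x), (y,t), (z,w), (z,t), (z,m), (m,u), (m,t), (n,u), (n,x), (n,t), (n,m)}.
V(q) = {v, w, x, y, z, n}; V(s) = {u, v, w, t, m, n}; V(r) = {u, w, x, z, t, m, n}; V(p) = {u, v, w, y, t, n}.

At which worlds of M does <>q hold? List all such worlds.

Recall that <>ψ holds at a world iff ψ holds at some accessible world.
Let φ = <>q. Evaluate φ at each world:
  u (successors {u}): φ is false.
  v (successors {u}): φ is false.
  w (successors {v, x, y, z}): φ is true.
  x (successors {x, y, t}): φ is true.
  y (successors {x, t}): φ is true.
  z (successors {w, t, m}): φ is true.
  t (successors ∅): φ is false.
  m (successors {u, t}): φ is false.
  n (successors {u, x, t, m}): φ is true.
For instance, at w:
  At w: <>q requires q at some successor in {v, x, y, z}.
    q holds at v, so <>q is true at w.
Satisfying worlds: {w, x, y, z, n}

w, x, y, z, n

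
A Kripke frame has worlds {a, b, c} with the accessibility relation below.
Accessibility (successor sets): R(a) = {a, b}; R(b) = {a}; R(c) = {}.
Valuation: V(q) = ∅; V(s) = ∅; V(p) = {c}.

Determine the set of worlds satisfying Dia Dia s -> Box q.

a, b, c

Let φ = Dia Dia s -> Box q. Evaluate φ at each world:
  a (successors {a, b}): φ is true.
  b (successors {a}): φ is true.
  c (successors ∅): φ is true.
For instance, at b:
  At b: Dia Dia s is false, Box q is false, so Dia Dia s -> Box q is true.
    At b: Dia Dia s requires Dia s at some successor in {a}.
      At a: Dia s is false.
    So Dia Dia s is false at b.
    At b: Box q requires q at every successor {a}.
      q fails at a, so Box q is false at b.
Satisfying worlds: {a, b, c}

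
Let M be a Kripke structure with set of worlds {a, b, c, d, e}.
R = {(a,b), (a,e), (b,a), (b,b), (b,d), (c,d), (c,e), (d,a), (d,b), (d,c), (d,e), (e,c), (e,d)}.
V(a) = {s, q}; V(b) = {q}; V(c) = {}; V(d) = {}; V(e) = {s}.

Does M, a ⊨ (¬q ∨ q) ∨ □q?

At a: ¬q ∨ q is true, □q is false, so (¬q ∨ q) ∨ □q is true.
  At a: □q requires q at every successor {b, e}.
    q fails at e, so □q is false at a.

Yes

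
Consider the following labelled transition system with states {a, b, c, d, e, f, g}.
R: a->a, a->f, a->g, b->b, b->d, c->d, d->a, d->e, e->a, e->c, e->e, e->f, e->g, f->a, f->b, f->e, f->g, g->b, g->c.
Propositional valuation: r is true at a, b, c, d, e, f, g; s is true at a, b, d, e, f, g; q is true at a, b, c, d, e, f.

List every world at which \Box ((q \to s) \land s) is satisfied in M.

a, b, c, d, f

Recall that \Box ψ holds at a world iff ψ holds at every accessible world, and \Diamond ψ holds iff ψ holds at some accessible world.
Let φ = \Box ((q \to s) \land s). Evaluate φ at each world:
  a (successors {a, f, g}): φ is true.
  b (successors {b, d}): φ is true.
  c (successors {d}): φ is true.
  d (successors {a, e}): φ is true.
  e (successors {a, c, e, f, g}): φ is false.
  f (successors {a, b, e, g}): φ is true.
  g (successors {b, c}): φ is false.
For instance, at c:
  At c: \Box ((q \to s) \land s) requires (q \to s) \land s at every successor {d}.
    At d: (q \to s) \land s is true.
  So \Box ((q \to s) \land s) is true at c.
Satisfying worlds: {a, b, c, d, f}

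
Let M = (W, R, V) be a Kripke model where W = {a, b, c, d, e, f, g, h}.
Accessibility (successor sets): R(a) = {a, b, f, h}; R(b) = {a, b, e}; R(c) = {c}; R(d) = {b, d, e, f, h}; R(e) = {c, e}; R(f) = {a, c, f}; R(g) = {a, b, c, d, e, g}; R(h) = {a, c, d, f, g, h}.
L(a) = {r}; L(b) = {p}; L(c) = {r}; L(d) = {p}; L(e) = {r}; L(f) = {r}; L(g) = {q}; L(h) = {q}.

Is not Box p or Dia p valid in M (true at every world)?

Let φ = not Box p or Dia p. Evaluate φ at each world:
  a (successors {a, b, f, h}): φ is true.
  b (successors {a, b, e}): φ is true.
  c (successors {c}): φ is true.
  d (successors {b, d, e, f, h}): φ is true.
  e (successors {c, e}): φ is true.
  f (successors {a, c, f}): φ is true.
  g (successors {a, b, c, d, e, g}): φ is true.
  h (successors {a, c, d, f, g, h}): φ is true.
For instance, at c:
  At c: not Box p is true, Dia p is false, so not Box p or Dia p is true.
    At c: Box p is false, so not Box p is true.
      At c: Box p requires p at every successor {c}.
        p fails at c, so Box p is false at c.
    At c: Dia p requires p at some successor in {c}.
      At c: p is false.
    So Dia p is false at c.

Yes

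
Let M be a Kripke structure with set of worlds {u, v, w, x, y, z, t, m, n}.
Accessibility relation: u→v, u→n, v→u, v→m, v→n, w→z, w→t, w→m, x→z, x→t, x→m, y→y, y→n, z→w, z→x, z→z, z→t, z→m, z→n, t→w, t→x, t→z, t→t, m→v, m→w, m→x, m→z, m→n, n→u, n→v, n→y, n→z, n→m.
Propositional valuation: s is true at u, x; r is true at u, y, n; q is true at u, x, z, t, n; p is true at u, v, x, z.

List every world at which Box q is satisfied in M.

none

Let φ = Box q. Evaluate φ at each world:
  u (successors {v, n}): φ is false.
  v (successors {u, m, n}): φ is false.
  w (successors {z, t, m}): φ is false.
  x (successors {z, t, m}): φ is false.
  y (successors {y, n}): φ is false.
  z (successors {w, x, z, t, m, n}): φ is false.
  t (successors {w, x, z, t}): φ is false.
  m (successors {v, w, x, z, n}): φ is false.
  n (successors {u, v, y, z, m}): φ is false.
For instance, at m:
  At m: Box q requires q at every successor {v, w, x, z, n}.
    q fails at v, so Box q is false at m.
Satisfying worlds: none.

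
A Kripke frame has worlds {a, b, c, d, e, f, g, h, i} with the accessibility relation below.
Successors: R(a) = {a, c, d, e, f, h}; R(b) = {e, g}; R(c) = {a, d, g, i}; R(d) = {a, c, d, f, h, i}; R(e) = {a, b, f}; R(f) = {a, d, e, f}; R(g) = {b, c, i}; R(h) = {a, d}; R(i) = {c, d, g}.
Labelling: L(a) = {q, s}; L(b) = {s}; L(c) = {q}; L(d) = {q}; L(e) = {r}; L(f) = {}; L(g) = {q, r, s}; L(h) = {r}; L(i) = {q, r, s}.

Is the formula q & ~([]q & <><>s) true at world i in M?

No

At i: q is true, ~([]q & <><>s) is false, so q & ~([]q & <><>s) is false.
  At i: []q & <><>s is true, so ~([]q & <><>s) is false.
    At i: []q is true, <><>s is true, so []q & <><>s is true.
      At i: []q requires q at every successor {c, d, g}.
        At c: q is true.
        At d: q is true.
        At g: q is true.
      So []q is true at i.
      At i: <><>s requires <>s at some successor in {c, d, g}.
        <>s holds at c, so <><>s is true at i.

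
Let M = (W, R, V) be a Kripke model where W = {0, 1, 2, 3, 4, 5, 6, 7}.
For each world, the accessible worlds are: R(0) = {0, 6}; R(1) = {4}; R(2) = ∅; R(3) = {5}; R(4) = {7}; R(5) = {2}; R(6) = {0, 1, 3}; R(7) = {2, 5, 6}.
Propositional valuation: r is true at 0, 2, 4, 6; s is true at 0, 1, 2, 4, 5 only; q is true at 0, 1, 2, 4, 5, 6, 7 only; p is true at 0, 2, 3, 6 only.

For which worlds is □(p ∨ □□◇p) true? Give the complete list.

0, 2, 3, 5, 6, 7

Let φ = □(p ∨ □□◇p). Evaluate φ at each world:
  0 (successors {0, 6}): φ is true.
  1 (successors {4}): φ is false.
  2 (successors ∅): φ is true.
  3 (successors {5}): φ is true.
  4 (successors {7}): φ is false.
  5 (successors {2}): φ is true.
  6 (successors {0, 1, 3}): φ is true.
  7 (successors {2, 5, 6}): φ is true.
For instance, at 6:
  At 6: □(p ∨ □□◇p) requires p ∨ □□◇p at every successor {0, 1, 3}.
      At 0: p is true, □□◇p is false, so p ∨ □□◇p is true.
      At 1: p is false, □□◇p is true, so p ∨ □□◇p is true.
      At 3: p is true, □□◇p is false, so p ∨ □□◇p is true.
  So □(p ∨ □□◇p) is true at 6.
Satisfying worlds: {0, 2, 3, 5, 6, 7}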